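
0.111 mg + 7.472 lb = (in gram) 3389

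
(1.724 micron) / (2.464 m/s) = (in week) 1.157e-12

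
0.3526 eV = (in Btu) 5.354e-23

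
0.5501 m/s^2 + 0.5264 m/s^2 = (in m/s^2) 1.077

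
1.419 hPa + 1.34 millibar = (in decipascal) 2759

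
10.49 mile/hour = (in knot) 9.116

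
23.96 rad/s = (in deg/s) 1373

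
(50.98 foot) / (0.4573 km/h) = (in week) 0.0002023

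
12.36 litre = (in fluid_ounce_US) 417.9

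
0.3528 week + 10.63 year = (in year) 10.64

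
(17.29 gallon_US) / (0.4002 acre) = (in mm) 0.04041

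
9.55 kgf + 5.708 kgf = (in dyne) 1.496e+07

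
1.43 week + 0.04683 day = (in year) 0.02755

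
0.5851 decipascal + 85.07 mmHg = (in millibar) 113.4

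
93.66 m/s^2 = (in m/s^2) 93.66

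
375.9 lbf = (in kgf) 170.5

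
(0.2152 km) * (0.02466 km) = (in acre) 1.311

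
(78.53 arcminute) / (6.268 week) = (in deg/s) 3.453e-07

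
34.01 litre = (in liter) 34.01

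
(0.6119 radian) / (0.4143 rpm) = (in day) 0.0001632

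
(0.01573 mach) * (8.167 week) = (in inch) 1.042e+09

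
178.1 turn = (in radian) 1119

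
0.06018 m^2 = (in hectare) 6.018e-06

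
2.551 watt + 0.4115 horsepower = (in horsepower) 0.4149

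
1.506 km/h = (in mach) 0.001229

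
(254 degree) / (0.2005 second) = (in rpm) 211.1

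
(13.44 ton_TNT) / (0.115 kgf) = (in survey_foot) 1.636e+11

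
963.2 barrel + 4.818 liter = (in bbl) 963.2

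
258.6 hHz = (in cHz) 2.586e+06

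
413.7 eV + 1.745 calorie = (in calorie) 1.745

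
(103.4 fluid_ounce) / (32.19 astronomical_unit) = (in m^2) 6.35e-16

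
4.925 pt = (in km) 1.737e-06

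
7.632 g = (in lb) 0.01683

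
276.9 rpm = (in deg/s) 1661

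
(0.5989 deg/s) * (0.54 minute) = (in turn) 0.0539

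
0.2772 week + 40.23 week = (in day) 283.6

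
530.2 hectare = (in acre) 1310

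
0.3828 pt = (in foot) 0.0004431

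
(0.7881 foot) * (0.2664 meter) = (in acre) 1.581e-05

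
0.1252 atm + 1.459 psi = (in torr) 170.6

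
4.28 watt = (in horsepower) 0.00574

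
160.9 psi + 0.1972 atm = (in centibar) 1129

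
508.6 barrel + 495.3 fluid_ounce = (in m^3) 80.88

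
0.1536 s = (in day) 1.778e-06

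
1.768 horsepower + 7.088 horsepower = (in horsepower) 8.856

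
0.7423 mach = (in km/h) 909.9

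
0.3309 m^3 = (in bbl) 2.081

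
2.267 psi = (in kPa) 15.63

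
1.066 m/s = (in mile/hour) 2.385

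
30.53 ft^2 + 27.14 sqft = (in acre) 0.001324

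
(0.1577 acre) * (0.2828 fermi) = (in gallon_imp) 3.97e-11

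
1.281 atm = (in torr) 973.6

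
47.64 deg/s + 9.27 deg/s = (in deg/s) 56.91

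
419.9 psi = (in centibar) 2895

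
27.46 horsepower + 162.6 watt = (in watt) 2.064e+04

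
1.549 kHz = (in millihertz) 1.549e+06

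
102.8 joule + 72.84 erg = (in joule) 102.8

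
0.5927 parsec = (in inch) 7.2e+17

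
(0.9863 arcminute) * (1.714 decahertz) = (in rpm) 0.04696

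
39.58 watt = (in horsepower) 0.05308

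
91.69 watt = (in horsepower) 0.123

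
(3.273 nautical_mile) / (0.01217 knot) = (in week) 1.601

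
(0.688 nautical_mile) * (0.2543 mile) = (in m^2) 5.215e+05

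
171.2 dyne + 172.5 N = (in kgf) 17.59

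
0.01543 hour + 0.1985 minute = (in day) 0.0007808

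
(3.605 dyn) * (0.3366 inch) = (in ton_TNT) 7.367e-17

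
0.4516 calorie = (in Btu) 0.001791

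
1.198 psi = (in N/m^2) 8260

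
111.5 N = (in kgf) 11.37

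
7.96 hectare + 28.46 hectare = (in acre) 90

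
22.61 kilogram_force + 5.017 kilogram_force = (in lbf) 60.91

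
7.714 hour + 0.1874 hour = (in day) 0.3292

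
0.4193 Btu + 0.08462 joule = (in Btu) 0.4194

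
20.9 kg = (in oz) 737.2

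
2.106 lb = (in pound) 2.106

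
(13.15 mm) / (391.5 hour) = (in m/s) 9.33e-09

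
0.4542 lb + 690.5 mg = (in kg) 0.2067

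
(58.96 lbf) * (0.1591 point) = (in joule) 0.01472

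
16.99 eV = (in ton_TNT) 6.506e-28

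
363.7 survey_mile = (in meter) 5.853e+05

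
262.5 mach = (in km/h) 3.218e+05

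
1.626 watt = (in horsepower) 0.002181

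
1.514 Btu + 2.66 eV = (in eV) 9.97e+21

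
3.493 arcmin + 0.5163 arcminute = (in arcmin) 4.009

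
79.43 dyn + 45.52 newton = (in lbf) 10.23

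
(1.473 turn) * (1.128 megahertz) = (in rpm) 9.969e+07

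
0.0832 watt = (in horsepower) 0.0001116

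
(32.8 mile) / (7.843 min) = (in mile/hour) 250.9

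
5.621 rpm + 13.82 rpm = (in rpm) 19.44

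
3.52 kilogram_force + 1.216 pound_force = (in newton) 39.93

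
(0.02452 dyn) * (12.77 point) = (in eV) 6.894e+09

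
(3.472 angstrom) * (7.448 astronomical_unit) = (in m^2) 386.9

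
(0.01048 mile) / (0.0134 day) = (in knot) 0.02832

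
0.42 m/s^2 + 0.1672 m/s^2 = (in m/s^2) 0.5872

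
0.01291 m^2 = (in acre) 3.19e-06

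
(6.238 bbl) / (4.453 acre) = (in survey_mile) 3.42e-08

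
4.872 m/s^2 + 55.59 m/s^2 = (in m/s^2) 60.46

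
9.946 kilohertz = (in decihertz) 9.946e+04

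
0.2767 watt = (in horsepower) 0.0003711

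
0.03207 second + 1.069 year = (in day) 390.2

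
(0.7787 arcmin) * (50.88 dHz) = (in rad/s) 0.001153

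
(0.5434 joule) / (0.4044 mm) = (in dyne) 1.344e+08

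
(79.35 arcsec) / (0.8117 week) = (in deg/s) 4.49e-08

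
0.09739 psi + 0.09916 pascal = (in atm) 0.006628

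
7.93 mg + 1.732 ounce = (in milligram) 4.911e+04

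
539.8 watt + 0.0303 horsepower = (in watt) 562.4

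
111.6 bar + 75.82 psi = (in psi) 1694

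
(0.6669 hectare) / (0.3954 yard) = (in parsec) 5.978e-13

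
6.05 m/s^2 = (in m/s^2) 6.05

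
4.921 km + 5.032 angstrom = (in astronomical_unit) 3.289e-08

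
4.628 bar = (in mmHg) 3471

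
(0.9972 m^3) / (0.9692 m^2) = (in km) 0.001029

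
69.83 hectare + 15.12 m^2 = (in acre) 172.6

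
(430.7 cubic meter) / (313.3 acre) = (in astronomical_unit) 2.271e-15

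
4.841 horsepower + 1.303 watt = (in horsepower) 4.843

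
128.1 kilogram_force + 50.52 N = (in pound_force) 293.8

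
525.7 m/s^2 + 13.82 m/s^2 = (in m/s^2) 539.5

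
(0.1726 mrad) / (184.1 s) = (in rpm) 8.953e-06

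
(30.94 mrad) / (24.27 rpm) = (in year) 3.86e-10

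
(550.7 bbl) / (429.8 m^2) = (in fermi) 2.037e+14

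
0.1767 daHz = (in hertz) 1.767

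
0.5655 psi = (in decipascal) 3.899e+04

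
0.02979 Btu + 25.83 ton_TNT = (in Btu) 1.024e+08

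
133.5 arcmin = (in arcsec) 8010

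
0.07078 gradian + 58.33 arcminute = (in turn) 0.002877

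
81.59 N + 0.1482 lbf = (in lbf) 18.49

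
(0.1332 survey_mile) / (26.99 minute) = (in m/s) 0.1324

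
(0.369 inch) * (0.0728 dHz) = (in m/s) 6.823e-05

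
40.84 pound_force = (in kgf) 18.52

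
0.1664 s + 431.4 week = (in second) 2.609e+08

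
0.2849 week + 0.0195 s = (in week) 0.2849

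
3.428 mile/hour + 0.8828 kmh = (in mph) 3.977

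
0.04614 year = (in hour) 404.2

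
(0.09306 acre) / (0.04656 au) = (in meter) 5.407e-08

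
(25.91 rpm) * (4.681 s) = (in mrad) 1.27e+04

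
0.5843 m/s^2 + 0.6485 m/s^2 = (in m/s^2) 1.233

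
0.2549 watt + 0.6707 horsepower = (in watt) 500.4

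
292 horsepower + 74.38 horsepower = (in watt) 2.732e+05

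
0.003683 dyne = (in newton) 3.683e-08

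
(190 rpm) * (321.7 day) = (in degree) 3.169e+10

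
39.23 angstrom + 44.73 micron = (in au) 2.99e-16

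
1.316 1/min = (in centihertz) 2.193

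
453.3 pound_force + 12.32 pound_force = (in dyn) 2.071e+08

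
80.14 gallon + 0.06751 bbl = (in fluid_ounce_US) 1.062e+04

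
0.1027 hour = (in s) 369.7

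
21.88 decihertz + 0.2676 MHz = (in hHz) 2676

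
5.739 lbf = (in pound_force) 5.739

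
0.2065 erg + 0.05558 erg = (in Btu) 2.484e-11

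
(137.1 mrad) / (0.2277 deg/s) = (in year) 1.094e-06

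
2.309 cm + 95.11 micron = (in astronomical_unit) 1.55e-13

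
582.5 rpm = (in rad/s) 61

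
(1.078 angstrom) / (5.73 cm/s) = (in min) 3.136e-11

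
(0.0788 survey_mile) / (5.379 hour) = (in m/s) 0.006549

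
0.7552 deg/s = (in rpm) 0.1259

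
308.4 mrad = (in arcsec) 6.361e+04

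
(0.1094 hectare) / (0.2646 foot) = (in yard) 1.483e+04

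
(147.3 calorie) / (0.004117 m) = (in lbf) 3.365e+04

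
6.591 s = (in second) 6.591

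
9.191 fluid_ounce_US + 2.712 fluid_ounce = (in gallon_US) 0.09299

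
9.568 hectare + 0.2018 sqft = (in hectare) 9.568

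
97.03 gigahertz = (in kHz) 9.703e+07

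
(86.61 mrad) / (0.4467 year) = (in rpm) 5.871e-08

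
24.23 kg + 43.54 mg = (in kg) 24.23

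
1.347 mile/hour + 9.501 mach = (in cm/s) 3.236e+05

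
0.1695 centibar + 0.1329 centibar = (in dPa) 3024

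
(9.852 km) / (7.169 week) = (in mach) 6.673e-06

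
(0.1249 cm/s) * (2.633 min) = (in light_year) 2.086e-17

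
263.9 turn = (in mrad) 1.658e+06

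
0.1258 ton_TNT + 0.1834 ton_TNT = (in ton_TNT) 0.3092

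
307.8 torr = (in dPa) 4.104e+05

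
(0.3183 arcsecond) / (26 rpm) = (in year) 1.797e-14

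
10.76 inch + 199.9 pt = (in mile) 0.0002136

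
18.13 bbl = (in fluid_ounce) 9.747e+04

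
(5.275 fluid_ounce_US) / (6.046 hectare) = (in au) 1.725e-20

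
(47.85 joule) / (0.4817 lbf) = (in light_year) 2.36e-15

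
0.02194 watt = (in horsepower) 2.942e-05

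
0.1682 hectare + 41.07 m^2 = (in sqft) 1.855e+04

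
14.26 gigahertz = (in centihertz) 1.426e+12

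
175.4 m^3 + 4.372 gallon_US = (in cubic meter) 175.4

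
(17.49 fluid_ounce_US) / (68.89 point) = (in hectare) 2.128e-06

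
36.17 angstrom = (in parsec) 1.172e-25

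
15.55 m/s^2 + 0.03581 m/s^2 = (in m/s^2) 15.59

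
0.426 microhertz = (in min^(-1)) 2.556e-05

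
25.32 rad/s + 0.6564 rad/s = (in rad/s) 25.98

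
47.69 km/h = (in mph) 29.63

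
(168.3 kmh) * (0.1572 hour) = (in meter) 2.646e+04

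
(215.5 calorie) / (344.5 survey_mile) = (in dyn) 162.6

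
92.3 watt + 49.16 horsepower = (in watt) 3.675e+04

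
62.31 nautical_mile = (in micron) 1.154e+11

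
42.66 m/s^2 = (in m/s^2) 42.66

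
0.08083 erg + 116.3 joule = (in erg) 1.163e+09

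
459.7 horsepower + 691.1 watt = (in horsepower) 460.6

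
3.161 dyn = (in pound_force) 7.106e-06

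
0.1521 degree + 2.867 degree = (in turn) 0.008386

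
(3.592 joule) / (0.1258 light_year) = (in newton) 3.018e-15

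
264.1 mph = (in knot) 229.5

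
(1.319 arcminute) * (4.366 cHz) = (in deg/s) 0.0009598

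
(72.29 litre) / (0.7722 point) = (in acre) 0.06557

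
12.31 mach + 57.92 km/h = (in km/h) 1.515e+04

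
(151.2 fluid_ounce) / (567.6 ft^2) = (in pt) 0.2404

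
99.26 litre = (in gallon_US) 26.22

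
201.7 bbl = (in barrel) 201.7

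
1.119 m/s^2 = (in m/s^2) 1.119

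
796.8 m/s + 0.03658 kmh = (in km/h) 2869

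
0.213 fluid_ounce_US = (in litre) 0.006299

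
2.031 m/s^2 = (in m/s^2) 2.031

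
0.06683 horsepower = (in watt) 49.84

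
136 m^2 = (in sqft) 1464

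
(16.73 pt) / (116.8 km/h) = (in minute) 3.032e-06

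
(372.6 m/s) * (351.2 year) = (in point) 1.17e+16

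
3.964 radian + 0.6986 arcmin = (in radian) 3.964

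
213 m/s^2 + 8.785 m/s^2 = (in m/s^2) 221.8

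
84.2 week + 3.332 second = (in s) 5.092e+07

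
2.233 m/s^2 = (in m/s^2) 2.233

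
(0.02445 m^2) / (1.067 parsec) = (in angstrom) 7.426e-09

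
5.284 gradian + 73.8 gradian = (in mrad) 1242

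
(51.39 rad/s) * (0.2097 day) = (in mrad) 9.311e+08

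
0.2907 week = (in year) 0.005575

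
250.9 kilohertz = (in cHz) 2.509e+07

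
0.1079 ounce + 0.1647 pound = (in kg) 0.07777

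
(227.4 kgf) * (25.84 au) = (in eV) 5.38e+34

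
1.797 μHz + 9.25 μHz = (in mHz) 0.01105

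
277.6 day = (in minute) 3.997e+05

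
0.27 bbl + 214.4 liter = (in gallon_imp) 56.6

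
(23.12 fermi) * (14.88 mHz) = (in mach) 1.01e-18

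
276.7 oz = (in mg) 7.844e+06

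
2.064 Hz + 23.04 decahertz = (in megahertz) 0.0002325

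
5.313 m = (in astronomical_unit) 3.552e-11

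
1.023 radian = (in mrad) 1023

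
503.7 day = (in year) 1.38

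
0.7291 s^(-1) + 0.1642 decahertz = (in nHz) 2.371e+09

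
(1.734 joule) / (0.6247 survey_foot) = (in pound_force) 2.047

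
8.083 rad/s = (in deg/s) 463.1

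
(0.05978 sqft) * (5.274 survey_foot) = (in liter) 8.928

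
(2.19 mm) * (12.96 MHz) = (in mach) 83.36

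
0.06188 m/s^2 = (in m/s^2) 0.06188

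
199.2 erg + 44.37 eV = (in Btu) 1.888e-08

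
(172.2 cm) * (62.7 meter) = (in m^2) 108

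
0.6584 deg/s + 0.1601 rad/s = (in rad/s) 0.1716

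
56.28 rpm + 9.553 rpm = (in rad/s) 6.894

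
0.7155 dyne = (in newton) 7.155e-06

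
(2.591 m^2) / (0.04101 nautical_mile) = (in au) 2.28e-13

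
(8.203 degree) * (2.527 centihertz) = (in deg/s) 0.2073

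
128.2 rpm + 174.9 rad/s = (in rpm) 1798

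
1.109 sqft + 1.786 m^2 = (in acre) 0.0004668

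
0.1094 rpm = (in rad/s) 0.01146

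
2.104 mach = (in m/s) 716.4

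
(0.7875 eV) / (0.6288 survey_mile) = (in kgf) 1.271e-23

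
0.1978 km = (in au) 1.322e-09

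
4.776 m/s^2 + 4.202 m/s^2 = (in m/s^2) 8.978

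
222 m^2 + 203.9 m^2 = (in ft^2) 4584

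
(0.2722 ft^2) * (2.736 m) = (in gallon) 18.28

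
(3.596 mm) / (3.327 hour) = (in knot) 5.836e-07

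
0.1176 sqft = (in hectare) 1.093e-06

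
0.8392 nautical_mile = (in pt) 4.406e+06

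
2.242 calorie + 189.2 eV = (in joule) 9.381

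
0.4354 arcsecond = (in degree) 0.0001209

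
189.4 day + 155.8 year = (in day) 5.706e+04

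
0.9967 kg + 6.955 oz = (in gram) 1194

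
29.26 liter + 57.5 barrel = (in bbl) 57.68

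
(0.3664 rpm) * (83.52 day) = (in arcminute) 9.518e+08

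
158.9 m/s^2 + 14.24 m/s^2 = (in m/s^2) 173.1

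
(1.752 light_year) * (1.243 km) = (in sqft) 2.218e+20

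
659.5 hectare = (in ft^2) 7.099e+07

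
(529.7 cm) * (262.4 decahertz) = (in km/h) 5.004e+04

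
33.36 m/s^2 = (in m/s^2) 33.36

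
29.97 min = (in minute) 29.97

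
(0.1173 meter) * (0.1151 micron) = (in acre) 3.336e-12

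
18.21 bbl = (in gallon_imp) 636.8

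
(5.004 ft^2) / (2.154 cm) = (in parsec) 6.994e-16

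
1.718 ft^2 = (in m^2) 0.1596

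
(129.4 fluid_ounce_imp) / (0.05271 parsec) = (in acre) 5.586e-22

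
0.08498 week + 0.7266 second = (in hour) 14.28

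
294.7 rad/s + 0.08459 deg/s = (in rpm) 2814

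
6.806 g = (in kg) 0.006806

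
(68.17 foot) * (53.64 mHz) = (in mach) 0.003273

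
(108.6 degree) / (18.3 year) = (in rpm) 3.136e-08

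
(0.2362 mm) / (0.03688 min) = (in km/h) 0.0003843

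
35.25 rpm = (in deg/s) 211.5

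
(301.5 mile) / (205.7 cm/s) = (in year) 0.00748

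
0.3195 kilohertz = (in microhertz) 3.195e+08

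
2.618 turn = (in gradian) 1047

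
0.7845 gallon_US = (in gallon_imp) 0.6532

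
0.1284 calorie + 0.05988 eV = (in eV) 3.353e+18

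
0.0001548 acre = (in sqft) 6.743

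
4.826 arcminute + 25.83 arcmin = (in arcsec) 1839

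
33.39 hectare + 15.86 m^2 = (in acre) 82.51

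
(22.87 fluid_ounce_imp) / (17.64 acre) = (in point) 2.58e-05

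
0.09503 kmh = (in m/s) 0.0264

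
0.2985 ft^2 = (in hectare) 2.773e-06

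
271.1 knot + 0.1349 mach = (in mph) 414.7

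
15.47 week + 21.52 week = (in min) 3.729e+05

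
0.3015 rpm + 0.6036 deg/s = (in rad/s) 0.04211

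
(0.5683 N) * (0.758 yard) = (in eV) 2.459e+18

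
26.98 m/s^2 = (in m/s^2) 26.98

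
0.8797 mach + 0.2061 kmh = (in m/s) 299.6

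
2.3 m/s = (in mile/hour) 5.145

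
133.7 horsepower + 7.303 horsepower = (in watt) 1.051e+05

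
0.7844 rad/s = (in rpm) 7.49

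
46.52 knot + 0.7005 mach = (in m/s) 262.5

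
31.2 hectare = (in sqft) 3.358e+06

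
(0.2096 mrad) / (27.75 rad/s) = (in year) 2.395e-13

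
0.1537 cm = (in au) 1.027e-14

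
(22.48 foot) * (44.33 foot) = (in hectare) 0.009258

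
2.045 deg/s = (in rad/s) 0.03569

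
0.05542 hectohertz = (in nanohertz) 5.542e+09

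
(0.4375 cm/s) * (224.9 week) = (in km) 595.1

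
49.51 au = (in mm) 7.407e+15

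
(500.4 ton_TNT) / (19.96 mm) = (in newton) 1.049e+14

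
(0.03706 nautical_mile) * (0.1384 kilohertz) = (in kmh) 3.42e+04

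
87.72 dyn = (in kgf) 8.945e-05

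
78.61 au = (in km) 1.176e+10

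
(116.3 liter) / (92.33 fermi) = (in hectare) 1.26e+08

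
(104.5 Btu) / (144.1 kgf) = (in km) 0.07802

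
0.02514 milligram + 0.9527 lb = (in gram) 432.1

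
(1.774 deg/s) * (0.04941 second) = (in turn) 0.0002435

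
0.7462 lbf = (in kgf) 0.3385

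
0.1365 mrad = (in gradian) 0.00869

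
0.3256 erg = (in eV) 2.032e+11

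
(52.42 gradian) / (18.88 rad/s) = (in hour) 1.211e-05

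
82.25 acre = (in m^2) 3.329e+05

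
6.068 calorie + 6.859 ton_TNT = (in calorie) 6.859e+09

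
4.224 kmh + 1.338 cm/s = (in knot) 2.307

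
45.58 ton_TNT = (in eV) 1.19e+30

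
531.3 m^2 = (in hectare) 0.05313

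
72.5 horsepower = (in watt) 5.406e+04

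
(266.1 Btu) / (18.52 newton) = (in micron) 1.516e+10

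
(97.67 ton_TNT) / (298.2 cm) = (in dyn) 1.37e+16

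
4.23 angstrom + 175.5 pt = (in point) 175.5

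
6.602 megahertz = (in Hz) 6.602e+06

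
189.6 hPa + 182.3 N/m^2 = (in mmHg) 143.6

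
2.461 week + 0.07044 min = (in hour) 413.4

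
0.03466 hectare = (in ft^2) 3731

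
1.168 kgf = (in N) 11.45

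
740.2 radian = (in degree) 4.241e+04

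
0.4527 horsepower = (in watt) 337.6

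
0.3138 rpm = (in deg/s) 1.883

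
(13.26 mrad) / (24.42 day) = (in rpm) 6.001e-08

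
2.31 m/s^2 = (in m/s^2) 2.31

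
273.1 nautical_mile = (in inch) 1.991e+07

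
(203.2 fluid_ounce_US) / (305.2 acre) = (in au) 3.252e-20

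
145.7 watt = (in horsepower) 0.1954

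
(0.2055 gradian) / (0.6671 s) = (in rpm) 0.04621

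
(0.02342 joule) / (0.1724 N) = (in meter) 0.1358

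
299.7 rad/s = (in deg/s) 1.717e+04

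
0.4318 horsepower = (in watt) 322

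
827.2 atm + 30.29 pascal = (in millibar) 8.382e+05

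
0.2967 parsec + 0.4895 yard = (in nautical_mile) 4.943e+12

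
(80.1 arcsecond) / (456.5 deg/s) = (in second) 4.874e-05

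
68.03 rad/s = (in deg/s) 3898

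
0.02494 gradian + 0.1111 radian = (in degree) 6.388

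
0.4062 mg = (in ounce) 1.433e-05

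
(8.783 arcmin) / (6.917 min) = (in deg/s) 0.0003527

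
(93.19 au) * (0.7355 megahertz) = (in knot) 1.993e+19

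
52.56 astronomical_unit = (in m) 7.863e+12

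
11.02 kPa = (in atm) 0.1088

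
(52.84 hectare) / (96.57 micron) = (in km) 5.472e+06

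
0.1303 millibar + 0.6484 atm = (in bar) 0.6571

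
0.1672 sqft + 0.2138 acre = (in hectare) 0.08652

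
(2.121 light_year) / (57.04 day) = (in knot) 7.915e+09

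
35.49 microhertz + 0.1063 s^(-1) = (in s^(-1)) 0.1063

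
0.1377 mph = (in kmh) 0.2216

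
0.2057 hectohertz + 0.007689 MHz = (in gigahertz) 7.71e-06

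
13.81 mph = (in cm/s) 617.4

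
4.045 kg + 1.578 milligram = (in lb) 8.918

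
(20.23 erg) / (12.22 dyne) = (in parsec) 5.365e-19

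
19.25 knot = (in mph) 22.15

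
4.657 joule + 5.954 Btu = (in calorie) 1502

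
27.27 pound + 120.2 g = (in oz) 440.6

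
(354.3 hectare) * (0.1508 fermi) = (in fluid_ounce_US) 1.807e-05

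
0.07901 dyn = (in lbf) 1.776e-07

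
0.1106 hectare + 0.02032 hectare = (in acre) 0.3235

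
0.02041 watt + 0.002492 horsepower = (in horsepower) 0.002519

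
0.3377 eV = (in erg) 5.411e-13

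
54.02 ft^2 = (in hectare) 0.0005019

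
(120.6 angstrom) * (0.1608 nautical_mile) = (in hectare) 3.591e-10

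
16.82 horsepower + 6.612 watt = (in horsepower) 16.83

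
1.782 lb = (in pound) 1.782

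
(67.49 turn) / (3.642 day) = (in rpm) 0.01287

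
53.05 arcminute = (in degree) 0.8842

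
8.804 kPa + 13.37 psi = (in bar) 1.01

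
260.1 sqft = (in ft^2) 260.1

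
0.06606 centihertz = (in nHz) 6.606e+05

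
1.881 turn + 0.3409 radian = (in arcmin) 4.18e+04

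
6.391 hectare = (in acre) 15.79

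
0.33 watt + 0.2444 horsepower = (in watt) 182.6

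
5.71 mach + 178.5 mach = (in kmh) 2.258e+05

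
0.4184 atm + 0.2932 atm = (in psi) 10.46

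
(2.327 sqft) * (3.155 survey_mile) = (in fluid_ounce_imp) 3.863e+07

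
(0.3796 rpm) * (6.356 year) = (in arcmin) 2.739e+10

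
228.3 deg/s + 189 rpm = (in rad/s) 23.78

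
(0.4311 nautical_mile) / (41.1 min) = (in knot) 0.6293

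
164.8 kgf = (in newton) 1616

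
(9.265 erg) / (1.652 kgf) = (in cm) 5.719e-06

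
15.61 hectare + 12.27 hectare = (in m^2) 2.788e+05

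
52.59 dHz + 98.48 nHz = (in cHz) 525.9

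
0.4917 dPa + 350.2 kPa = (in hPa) 3502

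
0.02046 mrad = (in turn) 3.256e-06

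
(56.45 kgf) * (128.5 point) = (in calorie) 5.998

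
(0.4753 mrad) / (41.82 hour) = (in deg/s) 1.809e-07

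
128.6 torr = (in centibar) 17.15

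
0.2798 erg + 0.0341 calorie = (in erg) 1.427e+06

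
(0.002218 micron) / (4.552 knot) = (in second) 9.472e-10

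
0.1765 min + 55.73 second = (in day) 0.0007676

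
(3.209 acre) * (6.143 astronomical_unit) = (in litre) 1.193e+19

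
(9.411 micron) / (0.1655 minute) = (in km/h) 3.412e-06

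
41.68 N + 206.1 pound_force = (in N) 958.5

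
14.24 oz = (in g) 403.7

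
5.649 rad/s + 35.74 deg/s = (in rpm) 59.9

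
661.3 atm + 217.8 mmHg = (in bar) 670.4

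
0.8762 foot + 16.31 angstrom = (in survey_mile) 0.0001659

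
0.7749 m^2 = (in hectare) 7.749e-05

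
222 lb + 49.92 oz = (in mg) 1.021e+08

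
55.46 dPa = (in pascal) 5.546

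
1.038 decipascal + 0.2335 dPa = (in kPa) 0.0001272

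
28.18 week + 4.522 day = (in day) 201.8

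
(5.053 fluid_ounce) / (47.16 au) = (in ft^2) 2.28e-16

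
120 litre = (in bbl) 0.7548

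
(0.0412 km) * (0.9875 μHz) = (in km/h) 0.0001465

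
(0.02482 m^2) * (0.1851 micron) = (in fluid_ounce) 0.0001553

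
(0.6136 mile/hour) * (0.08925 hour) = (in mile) 0.05476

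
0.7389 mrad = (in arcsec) 152.4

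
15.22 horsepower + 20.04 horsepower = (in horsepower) 35.26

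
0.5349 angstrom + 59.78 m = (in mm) 5.978e+04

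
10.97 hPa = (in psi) 0.1591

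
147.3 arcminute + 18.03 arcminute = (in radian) 0.04809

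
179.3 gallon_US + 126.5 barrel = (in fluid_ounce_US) 7.03e+05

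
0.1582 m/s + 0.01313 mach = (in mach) 0.01359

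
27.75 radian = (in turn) 4.417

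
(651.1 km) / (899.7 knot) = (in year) 4.461e-05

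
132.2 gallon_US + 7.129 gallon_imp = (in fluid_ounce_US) 1.802e+04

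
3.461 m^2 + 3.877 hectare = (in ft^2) 4.174e+05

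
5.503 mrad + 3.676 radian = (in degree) 210.9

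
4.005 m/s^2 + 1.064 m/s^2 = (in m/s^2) 5.069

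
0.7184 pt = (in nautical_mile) 1.368e-07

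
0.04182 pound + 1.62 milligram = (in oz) 0.6692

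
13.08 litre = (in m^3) 0.01308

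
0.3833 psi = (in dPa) 2.643e+04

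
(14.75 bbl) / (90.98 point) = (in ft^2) 786.5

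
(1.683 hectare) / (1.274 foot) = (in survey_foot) 1.422e+05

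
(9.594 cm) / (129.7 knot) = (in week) 2.377e-09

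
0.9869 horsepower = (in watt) 735.9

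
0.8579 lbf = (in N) 3.816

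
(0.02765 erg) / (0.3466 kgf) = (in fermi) 8.135e+05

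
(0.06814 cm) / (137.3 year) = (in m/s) 1.574e-13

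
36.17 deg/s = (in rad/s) 0.6313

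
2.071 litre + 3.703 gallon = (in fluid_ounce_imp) 566.2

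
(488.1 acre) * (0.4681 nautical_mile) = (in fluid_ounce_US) 5.79e+13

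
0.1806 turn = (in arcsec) 2.341e+05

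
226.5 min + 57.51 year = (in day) 2.099e+04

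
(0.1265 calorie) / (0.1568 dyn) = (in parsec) 1.094e-11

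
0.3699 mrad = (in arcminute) 1.272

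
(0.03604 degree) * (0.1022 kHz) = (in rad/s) 0.06429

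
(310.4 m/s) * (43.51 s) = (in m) 1.351e+04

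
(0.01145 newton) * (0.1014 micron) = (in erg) 0.01161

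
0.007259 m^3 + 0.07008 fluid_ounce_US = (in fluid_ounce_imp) 255.6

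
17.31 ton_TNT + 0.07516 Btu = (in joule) 7.243e+10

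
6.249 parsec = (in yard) 2.109e+17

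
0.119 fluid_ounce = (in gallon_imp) 0.0007741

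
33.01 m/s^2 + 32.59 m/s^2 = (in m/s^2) 65.6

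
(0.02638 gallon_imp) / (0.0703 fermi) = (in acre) 4.215e+08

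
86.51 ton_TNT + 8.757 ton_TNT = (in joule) 3.986e+11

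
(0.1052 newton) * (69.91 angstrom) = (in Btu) 6.971e-13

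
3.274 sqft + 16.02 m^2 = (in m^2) 16.32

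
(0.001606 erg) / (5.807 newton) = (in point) 7.84e-08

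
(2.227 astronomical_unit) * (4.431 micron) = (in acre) 364.8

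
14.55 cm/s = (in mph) 0.3255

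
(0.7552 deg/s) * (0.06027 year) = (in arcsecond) 5.167e+09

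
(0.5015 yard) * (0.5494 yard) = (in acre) 5.693e-05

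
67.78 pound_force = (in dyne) 3.015e+07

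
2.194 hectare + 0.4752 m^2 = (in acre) 5.422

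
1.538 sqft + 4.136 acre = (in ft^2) 1.802e+05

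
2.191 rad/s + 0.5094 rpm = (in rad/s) 2.244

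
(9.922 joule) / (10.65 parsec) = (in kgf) 3.079e-18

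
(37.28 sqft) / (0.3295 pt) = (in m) 2.98e+04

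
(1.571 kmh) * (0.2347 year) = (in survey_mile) 2007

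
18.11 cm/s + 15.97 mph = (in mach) 0.0215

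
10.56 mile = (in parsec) 5.508e-13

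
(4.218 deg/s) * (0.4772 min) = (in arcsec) 4.348e+05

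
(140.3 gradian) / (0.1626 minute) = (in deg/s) 12.94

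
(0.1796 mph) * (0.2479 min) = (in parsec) 3.87e-17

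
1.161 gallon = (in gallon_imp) 0.9667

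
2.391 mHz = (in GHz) 2.391e-12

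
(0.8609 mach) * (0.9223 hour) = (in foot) 3.193e+06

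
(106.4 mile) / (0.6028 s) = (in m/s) 2.841e+05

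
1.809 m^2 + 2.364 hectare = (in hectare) 2.364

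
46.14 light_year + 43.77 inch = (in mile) 2.712e+14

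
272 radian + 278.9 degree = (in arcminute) 9.518e+05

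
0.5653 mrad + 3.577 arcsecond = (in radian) 0.0005826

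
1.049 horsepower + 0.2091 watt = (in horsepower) 1.049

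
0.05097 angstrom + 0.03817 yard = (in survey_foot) 0.1145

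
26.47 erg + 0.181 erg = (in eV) 1.663e+13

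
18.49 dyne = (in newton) 0.0001849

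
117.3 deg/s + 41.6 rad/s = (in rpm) 416.8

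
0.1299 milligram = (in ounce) 4.582e-06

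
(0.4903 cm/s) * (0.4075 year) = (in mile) 39.15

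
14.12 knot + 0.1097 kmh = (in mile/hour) 16.32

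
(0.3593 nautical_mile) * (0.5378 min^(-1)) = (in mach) 0.01752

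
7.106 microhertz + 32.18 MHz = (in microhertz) 3.218e+13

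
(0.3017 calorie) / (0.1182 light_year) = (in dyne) 1.129e-10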